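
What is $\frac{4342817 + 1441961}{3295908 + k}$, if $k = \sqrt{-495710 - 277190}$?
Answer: $\frac{4766524022106}{2715752579341} - \frac{14461945 i \sqrt{7729}}{2715752579341} \approx 1.7551 - 0.00046816 i$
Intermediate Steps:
$k = 10 i \sqrt{7729}$ ($k = \sqrt{-772900} = 10 i \sqrt{7729} \approx 879.15 i$)
$\frac{4342817 + 1441961}{3295908 + k} = \frac{4342817 + 1441961}{3295908 + 10 i \sqrt{7729}} = \frac{5784778}{3295908 + 10 i \sqrt{7729}}$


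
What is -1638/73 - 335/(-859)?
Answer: -1382587/62707 ≈ -22.048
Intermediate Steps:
-1638/73 - 335/(-859) = -1638*1/73 - 335*(-1/859) = -1638/73 + 335/859 = -1382587/62707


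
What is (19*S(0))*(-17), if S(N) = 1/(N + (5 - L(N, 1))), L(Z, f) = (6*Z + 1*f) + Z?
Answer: -323/4 ≈ -80.750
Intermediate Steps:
L(Z, f) = f + 7*Z (L(Z, f) = (6*Z + f) + Z = (f + 6*Z) + Z = f + 7*Z)
S(N) = 1/(4 - 6*N) (S(N) = 1/(N + (5 - (1 + 7*N))) = 1/(N + (5 + (-1 - 7*N))) = 1/(N + (4 - 7*N)) = 1/(4 - 6*N))
(19*S(0))*(-17) = (19*(-1/(-4 + 6*0)))*(-17) = (19*(-1/(-4 + 0)))*(-17) = (19*(-1/(-4)))*(-17) = (19*(-1*(-¼)))*(-17) = (19*(¼))*(-17) = (19/4)*(-17) = -323/4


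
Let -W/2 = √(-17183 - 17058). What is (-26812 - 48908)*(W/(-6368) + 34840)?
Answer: -2638084800 - 9465*I*√34241/398 ≈ -2.6381e+9 - 4400.6*I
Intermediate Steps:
W = -2*I*√34241 (W = -2*√(-17183 - 17058) = -2*I*√34241 ≈ -370.09*I)
(-26812 - 48908)*(W/(-6368) + 34840) = (-26812 - 48908)*(-2*I*√34241/(-6368) + 34840) = -75720*(-2*I*√34241*(-1/6368) + 34840) = -75720*(I*√34241/3184 + 34840) = -75720*(34840 + I*√34241/3184) = -2638084800 - 9465*I*√34241/398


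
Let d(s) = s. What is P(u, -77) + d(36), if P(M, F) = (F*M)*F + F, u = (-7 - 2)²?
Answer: 480208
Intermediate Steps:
u = 81 (u = (-9)² = 81)
P(M, F) = F + M*F² (P(M, F) = M*F² + F = F + M*F²)
P(u, -77) + d(36) = -77*(1 - 77*81) + 36 = -77*(1 - 6237) + 36 = -77*(-6236) + 36 = 480172 + 36 = 480208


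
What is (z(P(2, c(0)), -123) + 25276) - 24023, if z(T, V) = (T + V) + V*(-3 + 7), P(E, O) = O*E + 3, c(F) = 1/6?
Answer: 1924/3 ≈ 641.33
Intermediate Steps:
c(F) = 1/6
P(E, O) = 3 + E*O (P(E, O) = E*O + 3 = 3 + E*O)
z(T, V) = T + 5*V (z(T, V) = (T + V) + V*4 = (T + V) + 4*V = T + 5*V)
(z(P(2, c(0)), -123) + 25276) - 24023 = (((3 + 2*(1/6)) + 5*(-123)) + 25276) - 24023 = (((3 + 1/3) - 615) + 25276) - 24023 = ((10/3 - 615) + 25276) - 24023 = (-1835/3 + 25276) - 24023 = 73993/3 - 24023 = 1924/3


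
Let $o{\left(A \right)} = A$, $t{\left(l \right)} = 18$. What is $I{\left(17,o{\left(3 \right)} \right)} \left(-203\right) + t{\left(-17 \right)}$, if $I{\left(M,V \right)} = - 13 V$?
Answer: $7935$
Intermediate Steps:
$I{\left(17,o{\left(3 \right)} \right)} \left(-203\right) + t{\left(-17 \right)} = \left(-13\right) 3 \left(-203\right) + 18 = \left(-39\right) \left(-203\right) + 18 = 7917 + 18 = 7935$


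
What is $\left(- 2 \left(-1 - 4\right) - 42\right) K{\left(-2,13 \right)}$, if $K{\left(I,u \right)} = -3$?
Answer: $96$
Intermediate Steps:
$\left(- 2 \left(-1 - 4\right) - 42\right) K{\left(-2,13 \right)} = \left(- 2 \left(-1 - 4\right) - 42\right) \left(-3\right) = \left(\left(-2\right) \left(-5\right) - 42\right) \left(-3\right) = \left(10 - 42\right) \left(-3\right) = \left(-32\right) \left(-3\right) = 96$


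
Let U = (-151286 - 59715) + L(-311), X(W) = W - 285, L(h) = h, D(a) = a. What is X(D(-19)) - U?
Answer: 211008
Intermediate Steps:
X(W) = -285 + W
U = -211312 (U = (-151286 - 59715) - 311 = -211001 - 311 = -211312)
X(D(-19)) - U = (-285 - 19) - 1*(-211312) = -304 + 211312 = 211008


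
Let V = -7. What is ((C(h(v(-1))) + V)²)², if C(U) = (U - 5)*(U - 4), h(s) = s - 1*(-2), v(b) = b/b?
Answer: 625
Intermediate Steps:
v(b) = 1
h(s) = 2 + s (h(s) = s + 2 = 2 + s)
C(U) = (-5 + U)*(-4 + U)
((C(h(v(-1))) + V)²)² = (((20 + (2 + 1)² - 9*(2 + 1)) - 7)²)² = (((20 + 3² - 9*3) - 7)²)² = (((20 + 9 - 27) - 7)²)² = ((2 - 7)²)² = ((-5)²)² = 25² = 625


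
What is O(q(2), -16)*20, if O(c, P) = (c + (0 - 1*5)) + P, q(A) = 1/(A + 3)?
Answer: -416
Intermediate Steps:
q(A) = 1/(3 + A)
O(c, P) = -5 + P + c (O(c, P) = (c + (0 - 5)) + P = (c - 5) + P = (-5 + c) + P = -5 + P + c)
O(q(2), -16)*20 = (-5 - 16 + 1/(3 + 2))*20 = (-5 - 16 + 1/5)*20 = -104/5*20 = -416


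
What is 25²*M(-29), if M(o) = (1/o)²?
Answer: 625/841 ≈ 0.74316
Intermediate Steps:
M(o) = o⁻²
25²*M(-29) = 25²/(-29)² = 625*(1/841) = 625/841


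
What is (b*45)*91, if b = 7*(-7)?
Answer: -200655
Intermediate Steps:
b = -49
(b*45)*91 = -49*45*91 = -2205*91 = -200655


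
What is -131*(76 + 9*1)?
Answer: -11135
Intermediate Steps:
-131*(76 + 9*1) = -131*(76 + 9) = -131*85 = -11135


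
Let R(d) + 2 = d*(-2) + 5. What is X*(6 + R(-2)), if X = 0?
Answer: 0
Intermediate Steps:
R(d) = 3 - 2*d (R(d) = -2 + (d*(-2) + 5) = -2 + (-2*d + 5) = -2 + (5 - 2*d) = 3 - 2*d)
X*(6 + R(-2)) = 0*(6 + (3 - 2*(-2))) = 0*(6 + (3 + 4)) = 0*(6 + 7) = 0*13 = 0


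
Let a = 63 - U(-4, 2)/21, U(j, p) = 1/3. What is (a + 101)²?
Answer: 106729561/3969 ≈ 26891.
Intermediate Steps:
U(j, p) = ⅓
a = 3968/63 (a = 63 - 1/(3*21) = 63 - 1*1/63 = 63 - 1/63 = 3968/63 ≈ 62.984)
(a + 101)² = (3968/63 + 101)² = (10331/63)² = 106729561/3969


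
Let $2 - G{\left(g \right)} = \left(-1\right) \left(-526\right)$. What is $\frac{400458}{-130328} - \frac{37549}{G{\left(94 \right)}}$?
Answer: $\frac{146370190}{2134121} \approx 68.586$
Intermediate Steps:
$G{\left(g \right)} = -524$ ($G{\left(g \right)} = 2 - \left(-1\right) \left(-526\right) = 2 - 526 = -524$)
$\frac{400458}{-130328} - \frac{37549}{G{\left(94 \right)}} = \frac{400458}{-130328} - \frac{37549}{-524} = 400458 \left(- \frac{1}{130328}\right) - - \frac{37549}{524} = - \frac{200229}{65164} + \frac{37549}{524} = \frac{146370190}{2134121}$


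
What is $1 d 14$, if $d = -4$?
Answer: $-56$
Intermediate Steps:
$1 d 14 = 1 \left(-4\right) 14 = \left(-4\right) 14 = -56$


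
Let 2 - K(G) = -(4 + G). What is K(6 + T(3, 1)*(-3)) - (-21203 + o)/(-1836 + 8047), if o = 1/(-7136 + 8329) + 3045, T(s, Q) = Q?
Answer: 88350000/7409723 ≈ 11.924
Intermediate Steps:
o = 3632686/1193 (o = 1/1193 + 3045 = 3632686/1193 ≈ 3045.0)
K(G) = 6 + G (K(G) = 2 - (-1)*(4 + G) = 2 - (-4 - G) = 2 + (4 + G) = 6 + G)
K(6 + T(3, 1)*(-3)) - (-21203 + o)/(-1836 + 8047) = (6 + (6 + 1*(-3))) - (-21203 + 3632686/1193)/(-1836 + 8047) = (6 + (6 - 3)) - (-21662493)/(1193*6211) = (6 + 3) - (-21662493)/(1193*6211) = 9 - 1*(-21662493/7409723) = 9 + 21662493/7409723 = 88350000/7409723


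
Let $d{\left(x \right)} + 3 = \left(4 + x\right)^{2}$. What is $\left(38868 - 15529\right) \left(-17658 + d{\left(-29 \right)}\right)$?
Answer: $-397603204$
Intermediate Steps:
$d{\left(x \right)} = -3 + \left(4 + x\right)^{2}$
$\left(38868 - 15529\right) \left(-17658 + d{\left(-29 \right)}\right) = \left(38868 - 15529\right) \left(-17658 - \left(3 - \left(4 - 29\right)^{2}\right)\right) = 23339 \left(-17658 - \left(3 - \left(-25\right)^{2}\right)\right) = 23339 \left(-17658 + \left(-3 + 625\right)\right) = 23339 \left(-17658 + 622\right) = 23339 \left(-17036\right) = -397603204$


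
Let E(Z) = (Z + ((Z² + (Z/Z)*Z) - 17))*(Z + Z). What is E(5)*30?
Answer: 5400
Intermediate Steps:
E(Z) = 2*Z*(-17 + Z² + 2*Z) (E(Z) = (Z + ((Z² + 1*Z) - 17))*(2*Z) = (Z + ((Z² + Z) - 17))*(2*Z) = (Z + ((Z + Z²) - 17))*(2*Z) = (Z + (-17 + Z + Z²))*(2*Z) = (-17 + Z² + 2*Z)*(2*Z) = 2*Z*(-17 + Z² + 2*Z))
E(5)*30 = (2*5*(-17 + 5² + 2*5))*30 = (2*5*(-17 + 25 + 10))*30 = (2*5*18)*30 = 180*30 = 5400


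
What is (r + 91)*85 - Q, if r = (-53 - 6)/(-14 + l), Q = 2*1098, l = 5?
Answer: 54866/9 ≈ 6096.2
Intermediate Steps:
Q = 2196
r = 59/9 (r = (-53 - 6)/(-14 + 5) = -59/(-9) = -59*(-⅑) = 59/9 ≈ 6.5556)
(r + 91)*85 - Q = (59/9 + 91)*85 - 1*2196 = (878/9)*85 - 2196 = 74630/9 - 2196 = 54866/9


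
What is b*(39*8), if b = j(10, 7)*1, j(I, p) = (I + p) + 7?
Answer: 7488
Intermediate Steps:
j(I, p) = 7 + I + p
b = 24 (b = (7 + 10 + 7)*1 = 24*1 = 24)
b*(39*8) = 24*(39*8) = 24*312 = 7488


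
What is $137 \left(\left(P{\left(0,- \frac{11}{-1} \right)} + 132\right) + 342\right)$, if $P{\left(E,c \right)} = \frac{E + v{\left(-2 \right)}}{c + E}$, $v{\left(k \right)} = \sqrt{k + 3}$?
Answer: $\frac{714455}{11} \approx 64950.0$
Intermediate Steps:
$v{\left(k \right)} = \sqrt{3 + k}$
$P{\left(E,c \right)} = \frac{1 + E}{E + c}$ ($P{\left(E,c \right)} = \frac{E + \sqrt{3 - 2}}{c + E} = \frac{E + \sqrt{1}}{E + c} = \frac{E + 1}{E + c} = \frac{1 + E}{E + c}$)
$137 \left(\left(P{\left(0,- \frac{11}{-1} \right)} + 132\right) + 342\right) = 137 \left(\left(\frac{1 + 0}{0 - \frac{11}{-1}} + 132\right) + 342\right) = 137 \left(\left(\frac{1}{0 - -11} \cdot 1 + 132\right) + 342\right) = 137 \left(\left(\frac{1}{0 + 11} \cdot 1 + 132\right) + 342\right) = 137 \left(\left(\frac{1}{11} \cdot 1 + 132\right) + 342\right) = 137 \left(\left(\frac{1}{11} + 132\right) + 342\right) = 137 \left(\frac{1453}{11} + 342\right) = 137 \cdot \frac{5215}{11} = \frac{714455}{11}$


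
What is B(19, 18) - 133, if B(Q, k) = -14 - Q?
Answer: -166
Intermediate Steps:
B(19, 18) - 133 = (-14 - 1*19) - 133 = (-14 - 19) - 133 = -33 - 133 = -166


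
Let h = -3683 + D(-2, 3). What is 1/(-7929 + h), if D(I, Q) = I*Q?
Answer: -1/11618 ≈ -8.6073e-5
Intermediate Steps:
h = -3689 (h = -3683 - 2*3 = -3683 - 6 = -3689)
1/(-7929 + h) = 1/(-7929 - 3689) = 1/(-11618) = -1/11618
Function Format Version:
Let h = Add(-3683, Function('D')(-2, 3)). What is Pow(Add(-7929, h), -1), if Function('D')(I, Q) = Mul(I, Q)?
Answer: Rational(-1, 11618) ≈ -8.6073e-5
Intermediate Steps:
h = -3689 (h = Add(-3683, Mul(-2, 3)) = Add(-3683, -6) = -3689)
Pow(Add(-7929, h), -1) = Pow(Add(-7929, -3689), -1) = Pow(-11618, -1) = Rational(-1, 11618)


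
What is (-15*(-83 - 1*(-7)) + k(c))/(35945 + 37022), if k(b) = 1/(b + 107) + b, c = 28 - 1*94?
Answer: 44035/2991647 ≈ 0.014719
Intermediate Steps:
c = -66 (c = 28 - 94 = -66)
k(b) = b + 1/(107 + b) (k(b) = 1/(107 + b) + b = b + 1/(107 + b))
(-15*(-83 - 1*(-7)) + k(c))/(35945 + 37022) = (-15*(-83 - 1*(-7)) + (1 + (-66)**2 + 107*(-66))/(107 - 66))/(35945 + 37022) = (-15*(-83 + 7) + (1 + 4356 - 7062)/41)/72967 = (-15*(-76) + (1/41)*(-2705))*(1/72967) = (1140 - 2705/41)*(1/72967) = (44035/41)*(1/72967) = 44035/2991647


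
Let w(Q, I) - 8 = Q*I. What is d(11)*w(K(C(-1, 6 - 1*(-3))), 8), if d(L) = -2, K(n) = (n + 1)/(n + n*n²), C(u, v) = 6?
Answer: -1832/111 ≈ -16.505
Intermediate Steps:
K(n) = (1 + n)/(n + n³)
w(Q, I) = 8 + I*Q (w(Q, I) = 8 + Q*I = 8 + I*Q)
d(11)*w(K(C(-1, 6 - 1*(-3))), 8) = -2*(8 + 8*((1 + 6)/(6 + 6³))) = -2*(8 + 8*(7/(6 + 216))) = -2*(8 + 8*(7/222)) = -2*(8 + 28/111) = -2*916/111 = -1832/111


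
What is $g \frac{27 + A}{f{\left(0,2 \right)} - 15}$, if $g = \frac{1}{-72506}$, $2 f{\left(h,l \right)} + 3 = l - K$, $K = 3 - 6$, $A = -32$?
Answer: $- \frac{5}{1015084} \approx -4.9257 \cdot 10^{-6}$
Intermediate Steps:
$K = -3$ ($K = 3 - 6 = -3$)
$f{\left(h,l \right)} = \frac{l}{2}$ ($f{\left(h,l \right)} = - \frac{3}{2} + \frac{l - -3}{2} = - \frac{3}{2} + \frac{l + 3}{2} = - \frac{3}{2} + \frac{3 + l}{2} = - \frac{3}{2} + \left(\frac{3}{2} + \frac{l}{2}\right) = \frac{l}{2}$)
$g = - \frac{1}{72506} \approx -1.3792 \cdot 10^{-5}$
$g \frac{27 + A}{f{\left(0,2 \right)} - 15} = - \frac{\left(27 - 32\right) \frac{1}{\frac{1}{2} \cdot 2 - 15}}{72506} = - \frac{\left(-5\right) \frac{1}{1 - 15}}{72506} = - \frac{\left(-5\right) \frac{1}{-14}}{72506} = - \frac{\left(-5\right) \left(- \frac{1}{14}\right)}{72506} = \left(- \frac{1}{72506}\right) \frac{5}{14} = - \frac{5}{1015084}$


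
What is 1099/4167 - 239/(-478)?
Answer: 6365/8334 ≈ 0.76374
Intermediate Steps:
1099/4167 - 239/(-478) = 1099*(1/4167) - 239*(-1/478) = 1099/4167 + ½ = 6365/8334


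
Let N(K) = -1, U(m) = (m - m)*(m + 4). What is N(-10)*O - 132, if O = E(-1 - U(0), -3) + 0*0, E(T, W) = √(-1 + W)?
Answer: -132 - 2*I ≈ -132.0 - 2.0*I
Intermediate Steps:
U(m) = 0 (U(m) = 0*(4 + m) = 0)
O = 2*I (O = √(-1 - 3) + 0*0 = √(-4) + 0 = 2*I + 0 = 2*I ≈ 2.0*I)
N(-10)*O - 132 = -2*I - 132 = -132 - 2*I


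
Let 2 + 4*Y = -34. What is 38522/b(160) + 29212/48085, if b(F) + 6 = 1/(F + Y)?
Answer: -55935089802/8703385 ≈ -6426.8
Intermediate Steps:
Y = -9 (Y = -1/2 + (1/4)*(-34) = -1/2 - 17/2 = -9)
b(F) = -6 + 1/(-9 + F) (b(F) = -6 + 1/(F - 9) = -6 + 1/(-9 + F))
38522/b(160) + 29212/48085 = 38522/(((55 - 6*160)/(-9 + 160))) + 29212/48085 = 38522/(((55 - 960)/151)) + 29212*(1/48085) = 38522/(((1/151)*(-905))) + 29212/48085 = 38522/(-905/151) + 29212/48085 = 38522*(-151/905) + 29212/48085 = -5816822/905 + 29212/48085 = -55935089802/8703385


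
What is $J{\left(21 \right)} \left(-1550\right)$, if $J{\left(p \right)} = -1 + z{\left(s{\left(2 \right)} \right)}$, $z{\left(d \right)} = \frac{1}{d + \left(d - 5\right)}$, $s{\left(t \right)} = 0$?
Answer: $1860$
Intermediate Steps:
$z{\left(d \right)} = \frac{1}{-5 + 2 d}$ ($z{\left(d \right)} = \frac{1}{d + \left(d - 5\right)} = \frac{1}{d + \left(-5 + d\right)} = \frac{1}{-5 + 2 d}$)
$J{\left(p \right)} = - \frac{6}{5}$ ($J{\left(p \right)} = -1 + \frac{1}{-5 + 2 \cdot 0} = -1 + \frac{1}{-5 + 0} = -1 + \frac{1}{-5} = -1 - \frac{1}{5} = - \frac{6}{5}$)
$J{\left(21 \right)} \left(-1550\right) = \left(- \frac{6}{5}\right) \left(-1550\right) = 1860$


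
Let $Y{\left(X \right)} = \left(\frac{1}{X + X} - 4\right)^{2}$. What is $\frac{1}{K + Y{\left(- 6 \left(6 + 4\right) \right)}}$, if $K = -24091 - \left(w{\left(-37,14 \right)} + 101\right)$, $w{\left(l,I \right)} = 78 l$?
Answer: $- \frac{14400}{306575039} \approx -4.6971 \cdot 10^{-5}$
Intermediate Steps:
$K = -21306$ ($K = -24091 - \left(78 \left(-37\right) + 101\right) = -24091 - \left(-2886 + 101\right) = -24091 - -2785 = -24091 + 2785 = -21306$)
$Y{\left(X \right)} = \left(-4 + \frac{1}{2 X}\right)^{2}$ ($Y{\left(X \right)} = \left(\frac{1}{2 X} - 4\right)^{2} = \left(-4 + \frac{1}{2 X}\right)^{2}$)
$\frac{1}{K + Y{\left(- 6 \left(6 + 4\right) \right)}} = \frac{1}{-21306 + \frac{\left(-1 + 8 \left(- 6 \left(6 + 4\right)\right)\right)^{2}}{4 \cdot 36 \left(6 + 4\right)^{2}}} = \frac{1}{-21306 + \frac{\left(-1 + 8 \left(\left(-6\right) 10\right)\right)^{2}}{4 \cdot 3600}} = \frac{1}{-21306 + \frac{\left(-1 + 8 \left(-60\right)\right)^{2}}{4 \cdot 3600}} = \frac{1}{-21306 + \frac{1}{4} \cdot \frac{1}{3600} \left(-1 - 480\right)^{2}} = \frac{1}{-21306 + \frac{1}{4} \cdot \frac{1}{3600} \left(-481\right)^{2}} = \frac{1}{-21306 + \frac{1}{4} \cdot \frac{1}{3600} \cdot 231361} = \frac{1}{-21306 + \frac{231361}{14400}} = \frac{1}{- \frac{306575039}{14400}} = - \frac{14400}{306575039}$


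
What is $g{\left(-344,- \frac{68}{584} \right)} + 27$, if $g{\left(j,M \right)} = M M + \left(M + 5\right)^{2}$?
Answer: $\frac{542095}{10658} \approx 50.863$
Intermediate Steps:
$g{\left(j,M \right)} = M^{2} + \left(5 + M\right)^{2}$
$g{\left(-344,- \frac{68}{584} \right)} + 27 = \left(\left(- \frac{68}{584}\right)^{2} + \left(5 - \frac{68}{584}\right)^{2}\right) + 27 = \left(\left(\left(-68\right) \frac{1}{584}\right)^{2} + \left(5 - \frac{17}{146}\right)^{2}\right) + 27 = \left(\left(- \frac{17}{146}\right)^{2} + \left(5 - \frac{17}{146}\right)^{2}\right) + 27 = \left(\frac{289}{21316} + \left(\frac{713}{146}\right)^{2}\right) + 27 = \left(\frac{289}{21316} + \frac{508369}{21316}\right) + 27 = \frac{254329}{10658} + 27 = \frac{542095}{10658}$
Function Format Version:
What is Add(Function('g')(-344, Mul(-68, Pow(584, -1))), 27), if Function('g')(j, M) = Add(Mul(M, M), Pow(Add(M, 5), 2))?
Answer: Rational(542095, 10658) ≈ 50.863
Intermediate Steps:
Function('g')(j, M) = Add(Pow(M, 2), Pow(Add(5, M), 2))
Add(Function('g')(-344, Mul(-68, Pow(584, -1))), 27) = Add(Add(Pow(Mul(-68, Pow(584, -1)), 2), Pow(Add(5, Mul(-68, Pow(584, -1))), 2)), 27) = Add(Add(Pow(Mul(-68, Rational(1, 584)), 2), Pow(Add(5, Mul(-68, Rational(1, 584))), 2)), 27) = Add(Add(Pow(Rational(-17, 146), 2), Pow(Add(5, Rational(-17, 146)), 2)), 27) = Add(Add(Rational(289, 21316), Pow(Rational(713, 146), 2)), 27) = Add(Add(Rational(289, 21316), Rational(508369, 21316)), 27) = Add(Rational(254329, 10658), 27) = Rational(542095, 10658)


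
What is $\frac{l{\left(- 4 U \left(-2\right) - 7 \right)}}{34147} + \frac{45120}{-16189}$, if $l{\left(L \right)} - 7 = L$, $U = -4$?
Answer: $- \frac{1541230688}{552805783} \approx -2.788$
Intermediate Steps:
$l{\left(L \right)} = 7 + L$
$\frac{l{\left(- 4 U \left(-2\right) - 7 \right)}}{34147} + \frac{45120}{-16189} = \frac{7 + \left(\left(-4\right) \left(-4\right) \left(-2\right) - 7\right)}{34147} + \frac{45120}{-16189} = \left(7 + \left(16 \left(-2\right) - 7\right)\right) \frac{1}{34147} + 45120 \left(- \frac{1}{16189}\right) = \left(7 - 39\right) \frac{1}{34147} - \frac{45120}{16189} = \left(-32\right) \frac{1}{34147} - \frac{45120}{16189} = - \frac{32}{34147} - \frac{45120}{16189} = - \frac{1541230688}{552805783}$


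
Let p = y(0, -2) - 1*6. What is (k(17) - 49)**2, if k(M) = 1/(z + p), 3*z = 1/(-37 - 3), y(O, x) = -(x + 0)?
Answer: 561168721/231361 ≈ 2425.5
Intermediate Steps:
y(O, x) = -x
p = -4 (p = -1*(-2) - 1*6 = 2 - 6 = -4)
z = -1/120 (z = 1/(3*(-37 - 3)) = (1/3)/(-40) = (1/3)*(-1/40) = -1/120 ≈ -0.0083333)
k(M) = -120/481 (k(M) = 1/(-1/120 - 4) = 1/(-481/120) = -120/481)
(k(17) - 49)**2 = (-120/481 - 49)**2 = (-23689/481)**2 = 561168721/231361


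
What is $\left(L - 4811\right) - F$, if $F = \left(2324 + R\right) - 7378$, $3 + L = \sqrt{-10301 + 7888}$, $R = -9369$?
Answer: $9609 + i \sqrt{2413} \approx 9609.0 + 49.122 i$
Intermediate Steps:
$L = -3 + i \sqrt{2413}$ ($L = -3 + \sqrt{-10301 + 7888} = -3 + \sqrt{-2413} = -3 + i \sqrt{2413} \approx -3.0 + 49.122 i$)
$F = -14423$ ($F = \left(2324 - 9369\right) - 7378 = -7045 - 7378 = -14423$)
$\left(L - 4811\right) - F = \left(\left(-3 + i \sqrt{2413}\right) - 4811\right) - -14423 = \left(\left(-3 + i \sqrt{2413}\right) - 4811\right) + 14423 = \left(-4814 + i \sqrt{2413}\right) + 14423 = 9609 + i \sqrt{2413}$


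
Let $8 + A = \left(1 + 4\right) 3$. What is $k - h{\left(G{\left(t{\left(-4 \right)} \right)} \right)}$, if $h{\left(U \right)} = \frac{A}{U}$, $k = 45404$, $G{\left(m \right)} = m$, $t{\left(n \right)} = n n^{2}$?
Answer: $\frac{2905863}{64} \approx 45404.0$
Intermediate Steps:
$t{\left(n \right)} = n^{3}$
$A = 7$ ($A = -8 + \left(1 + 4\right) 3 = -8 + 5 \cdot 3 = -8 + 15 = 7$)
$h{\left(U \right)} = \frac{7}{U}$
$k - h{\left(G{\left(t{\left(-4 \right)} \right)} \right)} = 45404 - \frac{7}{\left(-4\right)^{3}} = 45404 - \frac{7}{-64} = 45404 - 7 \left(- \frac{1}{64}\right) = 45404 - - \frac{7}{64} = 45404 + \frac{7}{64} = \frac{2905863}{64}$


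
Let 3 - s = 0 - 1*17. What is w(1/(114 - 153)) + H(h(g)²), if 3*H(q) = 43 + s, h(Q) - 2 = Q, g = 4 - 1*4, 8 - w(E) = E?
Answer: 1132/39 ≈ 29.026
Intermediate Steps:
w(E) = 8 - E
s = 20 (s = 3 - (0 - 1*17) = 3 - (0 - 17) = 3 - 1*(-17) = 3 + 17 = 20)
g = 0 (g = 4 - 4 = 0)
h(Q) = 2 + Q
H(q) = 21 (H(q) = (43 + 20)/3 = (⅓)*63 = 21)
w(1/(114 - 153)) + H(h(g)²) = (8 - 1/(114 - 153)) + 21 = (8 - 1/(-39)) + 21 = (8 - 1*(-1/39)) + 21 = (8 + 1/39) + 21 = 313/39 + 21 = 1132/39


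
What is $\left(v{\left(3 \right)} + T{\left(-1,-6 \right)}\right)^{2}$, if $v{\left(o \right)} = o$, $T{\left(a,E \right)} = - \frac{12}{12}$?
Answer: $4$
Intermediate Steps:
$T{\left(a,E \right)} = -1$ ($T{\left(a,E \right)} = \left(-12\right) \frac{1}{12} = -1$)
$\left(v{\left(3 \right)} + T{\left(-1,-6 \right)}\right)^{2} = \left(3 - 1\right)^{2} = 2^{2} = 4$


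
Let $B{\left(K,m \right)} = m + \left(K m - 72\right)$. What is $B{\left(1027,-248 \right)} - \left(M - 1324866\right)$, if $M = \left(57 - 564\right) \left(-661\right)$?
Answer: $734723$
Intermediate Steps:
$M = 335127$ ($M = \left(-507\right) \left(-661\right) = 335127$)
$B{\left(K,m \right)} = -72 + m + K m$ ($B{\left(K,m \right)} = m + \left(-72 + K m\right) = -72 + m + K m$)
$B{\left(1027,-248 \right)} - \left(M - 1324866\right) = \left(-72 - 248 + 1027 \left(-248\right)\right) - \left(335127 - 1324866\right) = \left(-72 - 248 - 254696\right) - -989739 = -255016 + 989739 = 734723$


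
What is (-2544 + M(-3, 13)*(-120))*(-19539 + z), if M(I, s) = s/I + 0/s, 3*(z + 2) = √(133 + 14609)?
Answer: 39550984 - 6072*√182 ≈ 3.9469e+7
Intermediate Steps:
z = -2 + 3*√182 (z = -2 + √(133 + 14609)/3 = -2 + √14742/3 = -2 + (9*√182)/3 = -2 + 3*√182 ≈ 38.472)
M(I, s) = s/I (M(I, s) = s/I + 0 = s/I)
(-2544 + M(-3, 13)*(-120))*(-19539 + z) = (-2544 + (13/(-3))*(-120))*(-19539 + (-2 + 3*√182)) = (-2544 + (13*(-⅓))*(-120))*(-19541 + 3*√182) = (-2544 - 13/3*(-120))*(-19541 + 3*√182) = (-2544 + 520)*(-19541 + 3*√182) = -2024*(-19541 + 3*√182) = 39550984 - 6072*√182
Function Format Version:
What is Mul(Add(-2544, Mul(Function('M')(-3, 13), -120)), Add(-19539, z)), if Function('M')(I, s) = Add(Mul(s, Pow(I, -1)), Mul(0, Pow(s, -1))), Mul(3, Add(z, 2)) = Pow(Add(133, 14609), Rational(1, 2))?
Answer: Add(39550984, Mul(-6072, Pow(182, Rational(1, 2)))) ≈ 3.9469e+7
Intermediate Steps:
z = Add(-2, Mul(3, Pow(182, Rational(1, 2)))) (z = Add(-2, Mul(Rational(1, 3), Pow(Add(133, 14609), Rational(1, 2)))) = Add(-2, Mul(Rational(1, 3), Pow(14742, Rational(1, 2)))) = Add(-2, Mul(Rational(1, 3), Mul(9, Pow(182, Rational(1, 2))))) = Add(-2, Mul(3, Pow(182, Rational(1, 2)))) ≈ 38.472)
Function('M')(I, s) = Mul(s, Pow(I, -1)) (Function('M')(I, s) = Add(Mul(s, Pow(I, -1)), 0) = Mul(s, Pow(I, -1)))
Mul(Add(-2544, Mul(Function('M')(-3, 13), -120)), Add(-19539, z)) = Mul(Add(-2544, Mul(Mul(13, Pow(-3, -1)), -120)), Add(-19539, Add(-2, Mul(3, Pow(182, Rational(1, 2)))))) = Mul(Add(-2544, Mul(Mul(13, Rational(-1, 3)), -120)), Add(-19541, Mul(3, Pow(182, Rational(1, 2))))) = Mul(Add(-2544, Mul(Rational(-13, 3), -120)), Add(-19541, Mul(3, Pow(182, Rational(1, 2))))) = Mul(Add(-2544, 520), Add(-19541, Mul(3, Pow(182, Rational(1, 2))))) = Mul(-2024, Add(-19541, Mul(3, Pow(182, Rational(1, 2))))) = Add(39550984, Mul(-6072, Pow(182, Rational(1, 2))))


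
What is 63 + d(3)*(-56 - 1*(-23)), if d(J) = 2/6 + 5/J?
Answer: -3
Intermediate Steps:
d(J) = ⅓ + 5/J (d(J) = 2*(⅙) + 5/J = ⅓ + 5/J)
63 + d(3)*(-56 - 1*(-23)) = 63 + ((⅓)*(15 + 3)/3)*(-56 - 1*(-23)) = 63 + ((⅓)*(⅓)*18)*(-56 + 23) = 63 + 2*(-33) = 63 - 66 = -3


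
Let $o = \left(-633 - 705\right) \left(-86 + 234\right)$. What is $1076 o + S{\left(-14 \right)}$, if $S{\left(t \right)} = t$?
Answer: $-213073838$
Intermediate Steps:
$o = -198024$ ($o = \left(-1338\right) 148 = -198024$)
$1076 o + S{\left(-14 \right)} = 1076 \left(-198024\right) - 14 = -213073824 - 14 = -213073838$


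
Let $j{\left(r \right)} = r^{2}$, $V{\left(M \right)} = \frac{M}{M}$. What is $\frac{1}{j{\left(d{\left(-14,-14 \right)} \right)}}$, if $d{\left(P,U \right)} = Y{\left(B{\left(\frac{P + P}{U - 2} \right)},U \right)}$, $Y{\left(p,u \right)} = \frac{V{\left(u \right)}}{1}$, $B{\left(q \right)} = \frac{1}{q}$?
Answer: $1$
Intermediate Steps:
$V{\left(M \right)} = 1$
$Y{\left(p,u \right)} = 1$ ($Y{\left(p,u \right)} = 1 \cdot 1^{-1} = 1 \cdot 1 = 1$)
$d{\left(P,U \right)} = 1$
$\frac{1}{j{\left(d{\left(-14,-14 \right)} \right)}} = \frac{1}{1^{2}} = 1^{-1} = 1$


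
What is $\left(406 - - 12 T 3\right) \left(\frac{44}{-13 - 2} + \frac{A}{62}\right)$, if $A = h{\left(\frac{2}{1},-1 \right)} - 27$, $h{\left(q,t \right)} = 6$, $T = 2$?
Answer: $- \frac{727277}{465} \approx -1564.0$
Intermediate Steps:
$A = -21$ ($A = 6 - 27 = -21$)
$\left(406 - - 12 T 3\right) \left(\frac{44}{-13 - 2} + \frac{A}{62}\right) = \left(406 - \left(-12\right) 2 \cdot 3\right) \left(\frac{44}{-13 - 2} - \frac{21}{62}\right) = \left(406 - \left(-24\right) 3\right) \left(\frac{44}{-15} - \frac{21}{62}\right) = \left(406 - -72\right) \left(44 \left(- \frac{1}{15}\right) - \frac{21}{62}\right) = \left(406 + 72\right) \left(- \frac{44}{15} - \frac{21}{62}\right) = 478 \left(- \frac{3043}{930}\right) = - \frac{727277}{465}$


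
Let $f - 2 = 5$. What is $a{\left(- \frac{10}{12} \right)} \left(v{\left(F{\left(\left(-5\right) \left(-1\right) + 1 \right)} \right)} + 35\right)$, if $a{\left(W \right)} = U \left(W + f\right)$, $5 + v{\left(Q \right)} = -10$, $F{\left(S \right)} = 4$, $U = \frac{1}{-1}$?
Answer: $- \frac{370}{3} \approx -123.33$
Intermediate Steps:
$U = -1$
$f = 7$ ($f = 2 + 5 = 7$)
$v{\left(Q \right)} = -15$ ($v{\left(Q \right)} = -5 - 10 = -15$)
$a{\left(W \right)} = -7 - W$ ($a{\left(W \right)} = - (W + 7) = - (7 + W) = -7 - W$)
$a{\left(- \frac{10}{12} \right)} \left(v{\left(F{\left(\left(-5\right) \left(-1\right) + 1 \right)} \right)} + 35\right) = \left(-7 - - \frac{10}{12}\right) \left(-15 + 35\right) = \left(-7 - \left(-10\right) \frac{1}{12}\right) 20 = \left(-7 - - \frac{5}{6}\right) 20 = \left(-7 + \frac{5}{6}\right) 20 = \left(- \frac{37}{6}\right) 20 = - \frac{370}{3}$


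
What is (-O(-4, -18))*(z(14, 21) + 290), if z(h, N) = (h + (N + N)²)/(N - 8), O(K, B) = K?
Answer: 22192/13 ≈ 1707.1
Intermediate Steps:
z(h, N) = (h + 4*N²)/(-8 + N) (z(h, N) = (h + (2*N)²)/(-8 + N) = (h + 4*N²)/(-8 + N))
(-O(-4, -18))*(z(14, 21) + 290) = (-1*(-4))*((14 + 4*21²)/(-8 + 21) + 290) = 4*((14 + 4*441)/13 + 290) = 4*((14 + 1764)/13 + 290) = 4*((1/13)*1778 + 290) = 4*(1778/13 + 290) = 4*(5548/13) = 22192/13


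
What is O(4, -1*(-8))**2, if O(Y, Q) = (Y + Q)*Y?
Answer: 2304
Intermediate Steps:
O(Y, Q) = Y*(Q + Y) (O(Y, Q) = (Q + Y)*Y = Y*(Q + Y))
O(4, -1*(-8))**2 = (4*(-1*(-8) + 4))**2 = (4*(8 + 4))**2 = (4*12)**2 = 48**2 = 2304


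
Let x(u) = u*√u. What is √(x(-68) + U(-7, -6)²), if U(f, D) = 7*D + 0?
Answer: 2*√(441 - 34*I*√17) ≈ 42.515 - 6.5947*I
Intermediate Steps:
x(u) = u^(3/2)
U(f, D) = 7*D
√(x(-68) + U(-7, -6)²) = √((-68)^(3/2) + (7*(-6))²) = √(-136*I*√17 + (-42)²) = √(-136*I*√17 + 1764) = √(1764 - 136*I*√17)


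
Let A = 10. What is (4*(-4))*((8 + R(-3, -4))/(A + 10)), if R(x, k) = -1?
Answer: -28/5 ≈ -5.6000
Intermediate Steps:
(4*(-4))*((8 + R(-3, -4))/(A + 10)) = (4*(-4))*((8 - 1)/(10 + 10)) = -112/20 = -16*7/20 = -28/5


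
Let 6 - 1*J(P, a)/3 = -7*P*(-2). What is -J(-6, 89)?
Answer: -270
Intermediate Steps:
J(P, a) = 18 - 42*P (J(P, a) = 18 - 3*(-7*P)*(-2) = 18 - 42*P)
-J(-6, 89) = -(18 - 42*(-6)) = -(18 + 252) = -1*270 = -270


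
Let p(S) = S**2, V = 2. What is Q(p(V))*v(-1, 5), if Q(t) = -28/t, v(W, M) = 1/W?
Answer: 7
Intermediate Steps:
v(W, M) = 1/W
Q(p(V))*v(-1, 5) = -28/(2**2)/(-1) = -28/4*(-1) = -28*1/4*(-1) = -7*(-1) = 7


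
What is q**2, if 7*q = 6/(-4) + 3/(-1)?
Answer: 81/196 ≈ 0.41327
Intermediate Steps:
q = -9/14 (q = (6/(-4) + 3/(-1))/7 = (6*(-1/4) + 3*(-1))/7 = (-3/2 - 3)/7 = (1/7)*(-9/2) = -9/14 ≈ -0.64286)
q**2 = (-9/14)**2 = 81/196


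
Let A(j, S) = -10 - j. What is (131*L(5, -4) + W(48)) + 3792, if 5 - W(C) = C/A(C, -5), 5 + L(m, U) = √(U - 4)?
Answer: 91142/29 + 262*I*√2 ≈ 3142.8 + 370.52*I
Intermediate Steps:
L(m, U) = -5 + √(-4 + U) (L(m, U) = -5 + √(U - 4) = -5 + √(-4 + U))
W(C) = 5 - C/(-10 - C)
(131*L(5, -4) + W(48)) + 3792 = (131*(-5 + √(-4 - 4)) + 2*(25 + 3*48)/(10 + 48)) + 3792 = (131*(-5 + √(-8)) + 2*(25 + 144)/58) + 3792 = (131*(-5 + 2*I*√2) + 2*(1/58)*169) + 3792 = ((-655 + 262*I*√2) + 169/29) + 3792 = (-18826/29 + 262*I*√2) + 3792 = 91142/29 + 262*I*√2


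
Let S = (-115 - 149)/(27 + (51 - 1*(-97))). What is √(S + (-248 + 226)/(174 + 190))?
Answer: 11*I*√10738/910 ≈ 1.2526*I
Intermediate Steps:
S = -264/175 (S = -264/(27 + (51 + 97)) = -264/(27 + 148) = -264/175 ≈ -1.5086)
√(S + (-248 + 226)/(174 + 190)) = √(-264/175 + (-248 + 226)/(174 + 190)) = √(-264/175 - 22/364) = √(-264/175 - 22*1/364) = √(-264/175 - 11/182) = √(-7139/4550) = 11*I*√10738/910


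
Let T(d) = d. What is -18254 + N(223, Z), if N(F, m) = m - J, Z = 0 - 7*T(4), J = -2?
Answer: -18280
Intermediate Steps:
Z = -28 (Z = 0 - 7*4 = 0 - 28 = -28)
N(F, m) = 2 + m (N(F, m) = m - 1*(-2) = m + 2 = 2 + m)
-18254 + N(223, Z) = -18254 + (2 - 28) = -18254 - 26 = -18280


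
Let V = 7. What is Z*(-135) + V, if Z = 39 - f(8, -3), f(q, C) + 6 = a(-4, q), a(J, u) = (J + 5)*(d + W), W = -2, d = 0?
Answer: -6338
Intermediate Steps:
a(J, u) = -10 - 2*J (a(J, u) = (J + 5)*(0 - 2) = (5 + J)*(-2) = -10 - 2*J)
f(q, C) = -8 (f(q, C) = -6 + (-10 - 2*(-4)) = -6 + (-10 + 8) = -6 - 2 = -8)
Z = 47 (Z = 39 - 1*(-8) = 39 + 8 = 47)
Z*(-135) + V = 47*(-135) + 7 = -6345 + 7 = -6338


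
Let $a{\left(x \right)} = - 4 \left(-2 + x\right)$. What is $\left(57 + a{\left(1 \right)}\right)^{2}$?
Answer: $3721$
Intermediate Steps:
$a{\left(x \right)} = 8 - 4 x$
$\left(57 + a{\left(1 \right)}\right)^{2} = \left(57 + \left(8 - 4\right)\right)^{2} = \left(57 + 4\right)^{2} = 61^{2} = 3721$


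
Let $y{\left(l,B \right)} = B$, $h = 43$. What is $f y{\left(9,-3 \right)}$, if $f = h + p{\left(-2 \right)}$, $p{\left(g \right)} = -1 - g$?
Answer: $-132$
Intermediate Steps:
$f = 44$ ($f = 43 - -1 = 43 + \left(-1 + 2\right) = 43 + 1 = 44$)
$f y{\left(9,-3 \right)} = 44 \left(-3\right) = -132$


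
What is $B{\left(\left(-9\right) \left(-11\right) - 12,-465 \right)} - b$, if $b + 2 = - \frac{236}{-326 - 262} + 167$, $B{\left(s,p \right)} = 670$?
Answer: $\frac{74176}{147} \approx 504.6$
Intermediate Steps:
$b = \frac{24314}{147}$ ($b = -2 + \left(- \frac{236}{-326 - 262} + 167\right) = -2 + \left(- \frac{236}{-588} + 167\right) = -2 + \left(\left(-236\right) \left(- \frac{1}{588}\right) + 167\right) = -2 + \left(\frac{59}{147} + 167\right) = -2 + \frac{24608}{147} = \frac{24314}{147} \approx 165.4$)
$B{\left(\left(-9\right) \left(-11\right) - 12,-465 \right)} - b = 670 - \frac{24314}{147} = \frac{74176}{147}$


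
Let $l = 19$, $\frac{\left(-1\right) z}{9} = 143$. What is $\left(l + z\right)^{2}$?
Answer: $1607824$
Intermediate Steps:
$z = -1287$ ($z = \left(-9\right) 143 = -1287$)
$\left(l + z\right)^{2} = \left(19 - 1287\right)^{2} = \left(-1268\right)^{2} = 1607824$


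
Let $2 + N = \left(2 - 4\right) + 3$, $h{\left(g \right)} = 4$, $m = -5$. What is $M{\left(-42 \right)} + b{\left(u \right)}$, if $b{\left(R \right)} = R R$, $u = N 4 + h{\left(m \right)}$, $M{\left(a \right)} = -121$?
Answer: $-121$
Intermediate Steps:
$N = -1$ ($N = -2 + \left(\left(2 - 4\right) + 3\right) = -2 + \left(-2 + 3\right) = -2 + 1 = -1$)
$u = 0$ ($u = \left(-1\right) 4 + 4 = -4 + 4 = 0$)
$b{\left(R \right)} = R^{2}$
$M{\left(-42 \right)} + b{\left(u \right)} = -121 + 0^{2} = -121 + 0 = -121$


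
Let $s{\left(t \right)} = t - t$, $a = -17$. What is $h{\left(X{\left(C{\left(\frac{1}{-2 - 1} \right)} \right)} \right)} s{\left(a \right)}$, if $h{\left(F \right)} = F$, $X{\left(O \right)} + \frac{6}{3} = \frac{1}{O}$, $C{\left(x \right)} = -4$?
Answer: $0$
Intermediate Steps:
$X{\left(O \right)} = -2 + \frac{1}{O}$
$s{\left(t \right)} = 0$
$h{\left(X{\left(C{\left(\frac{1}{-2 - 1} \right)} \right)} \right)} s{\left(a \right)} = \left(-2 + \frac{1}{-4}\right) 0 = \left(-2 - \frac{1}{4}\right) 0 = \left(- \frac{9}{4}\right) 0 = 0$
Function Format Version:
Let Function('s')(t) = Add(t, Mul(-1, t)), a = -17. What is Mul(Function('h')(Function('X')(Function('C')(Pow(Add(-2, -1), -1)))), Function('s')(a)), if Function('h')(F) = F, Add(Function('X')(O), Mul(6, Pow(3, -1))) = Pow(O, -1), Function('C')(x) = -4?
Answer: 0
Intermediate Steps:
Function('X')(O) = Add(-2, Pow(O, -1))
Function('s')(t) = 0
Mul(Function('h')(Function('X')(Function('C')(Pow(Add(-2, -1), -1)))), Function('s')(a)) = Mul(Add(-2, Pow(-4, -1)), 0) = Mul(Add(-2, Rational(-1, 4)), 0) = Mul(Rational(-9, 4), 0) = 0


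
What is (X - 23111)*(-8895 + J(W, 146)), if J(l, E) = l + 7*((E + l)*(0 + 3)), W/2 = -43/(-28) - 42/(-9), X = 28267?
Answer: -601591768/21 ≈ -2.8647e+7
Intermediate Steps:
W = 521/42 (W = 2*(-43/(-28) - 42/(-9)) = 2*(-43*(-1/28) - 42*(-⅑)) = 2*(43/28 + 14/3) = 2*(521/84) = 521/42 ≈ 12.405)
J(l, E) = 21*E + 22*l (J(l, E) = l + 7*((E + l)*3) = l + 7*(3*E + 3*l) = l + (21*E + 21*l) = 21*E + 22*l)
(X - 23111)*(-8895 + J(W, 146)) = (28267 - 23111)*(-8895 + (21*146 + 22*(521/42))) = 5156*(-8895 + (3066 + 5731/21)) = 5156*(-8895 + 70117/21) = 5156*(-116678/21) = -601591768/21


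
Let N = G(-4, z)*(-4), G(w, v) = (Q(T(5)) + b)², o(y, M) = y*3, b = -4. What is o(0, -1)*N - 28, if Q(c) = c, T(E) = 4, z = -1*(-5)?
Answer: -28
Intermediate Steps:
z = 5
o(y, M) = 3*y
G(w, v) = 0 (G(w, v) = (4 - 4)² = 0² = 0)
N = 0 (N = 0*(-4) = 0)
o(0, -1)*N - 28 = (3*0)*0 - 28 = 0*0 - 28 = 0 - 28 = -28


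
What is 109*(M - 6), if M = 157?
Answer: 16459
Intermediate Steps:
109*(M - 6) = 109*(157 - 6) = 109*151 = 16459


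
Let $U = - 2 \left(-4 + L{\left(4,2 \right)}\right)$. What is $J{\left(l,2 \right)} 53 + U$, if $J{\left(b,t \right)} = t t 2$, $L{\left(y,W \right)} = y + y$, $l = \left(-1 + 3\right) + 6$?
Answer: $416$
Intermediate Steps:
$l = 8$ ($l = 2 + 6 = 8$)
$L{\left(y,W \right)} = 2 y$
$U = -8$ ($U = - 2 \left(-4 + 2 \cdot 4\right) = - 2 \left(-4 + 8\right) = \left(-2\right) 4 = -8$)
$J{\left(b,t \right)} = 2 t^{2}$ ($J{\left(b,t \right)} = t^{2} \cdot 2 = 2 t^{2}$)
$J{\left(l,2 \right)} 53 + U = 2 \cdot 2^{2} \cdot 53 - 8 = 2 \cdot 4 \cdot 53 - 8 = 8 \cdot 53 - 8 = 424 - 8 = 416$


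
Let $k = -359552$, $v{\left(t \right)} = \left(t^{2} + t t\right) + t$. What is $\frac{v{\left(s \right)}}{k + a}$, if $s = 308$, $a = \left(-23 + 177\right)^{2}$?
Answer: $- \frac{47509}{83959} \approx -0.56586$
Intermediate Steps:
$a = 23716$ ($a = 154^{2} = 23716$)
$v{\left(t \right)} = t + 2 t^{2}$ ($v{\left(t \right)} = \left(t^{2} + t^{2}\right) + t = 2 t^{2} + t = t + 2 t^{2}$)
$\frac{v{\left(s \right)}}{k + a} = \frac{308 \left(1 + 2 \cdot 308\right)}{-359552 + 23716} = \frac{308 \left(1 + 616\right)}{-335836} = 308 \cdot 617 \left(- \frac{1}{335836}\right) = 190036 \left(- \frac{1}{335836}\right) = - \frac{47509}{83959}$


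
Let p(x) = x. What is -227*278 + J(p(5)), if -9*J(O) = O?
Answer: -567959/9 ≈ -63107.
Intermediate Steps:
J(O) = -O/9
-227*278 + J(p(5)) = -227*278 - 1/9*5 = -63106 - 5/9 = -567959/9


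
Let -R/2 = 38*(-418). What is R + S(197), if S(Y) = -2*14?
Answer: 31740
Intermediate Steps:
R = 31768 (R = -76*(-418) = -2*(-15884) = 31768)
S(Y) = -28
R + S(197) = 31768 - 28 = 31740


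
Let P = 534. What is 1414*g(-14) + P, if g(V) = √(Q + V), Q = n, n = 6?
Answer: 534 + 2828*I*√2 ≈ 534.0 + 3999.4*I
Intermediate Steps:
Q = 6
g(V) = √(6 + V)
1414*g(-14) + P = 1414*√(6 - 14) + 534 = 1414*√(-8) + 534 = 1414*(2*I*√2) + 534 = 2828*I*√2 + 534 = 534 + 2828*I*√2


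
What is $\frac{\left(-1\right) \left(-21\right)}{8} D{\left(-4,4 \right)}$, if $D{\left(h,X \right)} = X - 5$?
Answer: $- \frac{21}{8} \approx -2.625$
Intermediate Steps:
$D{\left(h,X \right)} = -5 + X$
$\frac{\left(-1\right) \left(-21\right)}{8} D{\left(-4,4 \right)} = \frac{\left(-1\right) \left(-21\right)}{8} \left(-5 + 4\right) = \frac{1}{8} \cdot 21 \left(-1\right) = \frac{21}{8} \left(-1\right) = - \frac{21}{8}$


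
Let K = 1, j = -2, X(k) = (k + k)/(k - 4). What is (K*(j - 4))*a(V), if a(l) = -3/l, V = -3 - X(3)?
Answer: 6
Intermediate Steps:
X(k) = 2*k/(-4 + k) (X(k) = (2*k)/(-4 + k) = 2*k/(-4 + k))
V = 3 (V = -3 - 2*3/(-4 + 3) = -3 - 2*3/(-1) = -3 - 2*3*(-1) = -3 - 1*(-6) = -3 + 6 = 3)
(K*(j - 4))*a(V) = (1*(-2 - 4))*(-3/3) = (1*(-6))*(-3*1/3) = -6*(-1) = 6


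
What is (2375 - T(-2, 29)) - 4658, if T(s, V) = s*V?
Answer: -2225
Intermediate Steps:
T(s, V) = V*s
(2375 - T(-2, 29)) - 4658 = (2375 - 29*(-2)) - 4658 = (2375 - 1*(-58)) - 4658 = (2375 + 58) - 4658 = 2433 - 4658 = -2225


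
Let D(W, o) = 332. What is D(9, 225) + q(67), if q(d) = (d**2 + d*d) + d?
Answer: 9377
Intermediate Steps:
q(d) = d + 2*d**2 (q(d) = (d**2 + d**2) + d = 2*d**2 + d = d + 2*d**2)
D(9, 225) + q(67) = 332 + 67*(1 + 2*67) = 332 + 67*(1 + 134) = 332 + 67*135 = 332 + 9045 = 9377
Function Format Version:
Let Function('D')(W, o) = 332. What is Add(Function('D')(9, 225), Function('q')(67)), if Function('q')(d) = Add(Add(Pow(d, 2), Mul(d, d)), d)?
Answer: 9377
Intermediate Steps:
Function('q')(d) = Add(d, Mul(2, Pow(d, 2))) (Function('q')(d) = Add(Add(Pow(d, 2), Pow(d, 2)), d) = Add(Mul(2, Pow(d, 2)), d) = Add(d, Mul(2, Pow(d, 2))))
Add(Function('D')(9, 225), Function('q')(67)) = Add(332, Mul(67, Add(1, Mul(2, 67)))) = Add(332, Mul(67, Add(1, 134))) = Add(332, Mul(67, 135)) = Add(332, 9045) = 9377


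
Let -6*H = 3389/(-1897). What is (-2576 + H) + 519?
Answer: -23409385/11382 ≈ -2056.7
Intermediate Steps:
H = 3389/11382 (H = -3389/(6*(-1897)) = -3389*(-1)/(6*1897) = -⅙*(-3389/1897) = 3389/11382 ≈ 0.29775)
(-2576 + H) + 519 = (-2576 + 3389/11382) + 519 = -29316643/11382 + 519 = -23409385/11382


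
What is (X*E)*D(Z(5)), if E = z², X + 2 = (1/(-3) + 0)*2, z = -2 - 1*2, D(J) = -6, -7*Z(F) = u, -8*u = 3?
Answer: 256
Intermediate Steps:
u = -3/8 (u = -⅛*3 = -3/8 ≈ -0.37500)
Z(F) = 3/56 (Z(F) = -⅐*(-3/8) = 3/56)
z = -4 (z = -2 - 2 = -4)
X = -8/3 (X = -2 + (1/(-3) + 0)*2 = -2 + (1*(-⅓) + 0)*2 = -2 + (-⅓ + 0)*2 = -2 - ⅓*2 = -2 - ⅔ = -8/3 ≈ -2.6667)
E = 16 (E = (-4)² = 16)
(X*E)*D(Z(5)) = -8/3*16*(-6) = -128/3*(-6) = 256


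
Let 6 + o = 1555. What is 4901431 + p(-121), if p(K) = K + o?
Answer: 4902859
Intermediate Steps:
o = 1549 (o = -6 + 1555 = 1549)
p(K) = 1549 + K (p(K) = K + 1549 = 1549 + K)
4901431 + p(-121) = 4901431 + (1549 - 121) = 4901431 + 1428 = 4902859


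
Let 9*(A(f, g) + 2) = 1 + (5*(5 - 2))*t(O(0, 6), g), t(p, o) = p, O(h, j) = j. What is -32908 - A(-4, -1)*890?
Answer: -361142/9 ≈ -40127.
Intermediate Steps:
A(f, g) = 73/9 (A(f, g) = -2 + (1 + (5*(5 - 2))*6)/9 = -2 + (1 + (5*3)*6)/9 = -2 + (1 + 15*6)/9 = -2 + (1 + 90)/9 = -2 + (⅑)*91 = -2 + 91/9 = 73/9)
-32908 - A(-4, -1)*890 = -32908 - 73*890/9 = -32908 - 1*64970/9 = -32908 - 64970/9 = -361142/9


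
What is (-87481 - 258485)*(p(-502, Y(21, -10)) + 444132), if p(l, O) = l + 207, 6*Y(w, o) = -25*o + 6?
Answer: -153552511542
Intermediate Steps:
Y(w, o) = 1 - 25*o/6 (Y(w, o) = (-25*o + 6)/6 = (6 - 25*o)/6 = 1 - 25*o/6)
p(l, O) = 207 + l
(-87481 - 258485)*(p(-502, Y(21, -10)) + 444132) = (-87481 - 258485)*((207 - 502) + 444132) = -345966*(-295 + 444132) = -345966*443837 = -153552511542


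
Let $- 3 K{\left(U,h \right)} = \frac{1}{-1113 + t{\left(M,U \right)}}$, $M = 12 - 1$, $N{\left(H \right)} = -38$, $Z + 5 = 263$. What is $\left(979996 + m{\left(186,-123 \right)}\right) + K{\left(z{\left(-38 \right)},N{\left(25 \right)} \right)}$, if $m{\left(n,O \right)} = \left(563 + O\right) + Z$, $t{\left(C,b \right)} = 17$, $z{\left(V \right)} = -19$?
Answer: $\frac{3224521873}{3288} \approx 9.8069 \cdot 10^{5}$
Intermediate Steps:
$Z = 258$ ($Z = -5 + 263 = 258$)
$M = 11$
$K{\left(U,h \right)} = \frac{1}{3288}$ ($K{\left(U,h \right)} = - \frac{1}{3 \left(-1113 + 17\right)} = - \frac{1}{3 \left(-1096\right)} = \left(- \frac{1}{3}\right) \left(- \frac{1}{1096}\right) = \frac{1}{3288}$)
$m{\left(n,O \right)} = 821 + O$ ($m{\left(n,O \right)} = \left(563 + O\right) + 258 = 821 + O$)
$\left(979996 + m{\left(186,-123 \right)}\right) + K{\left(z{\left(-38 \right)},N{\left(25 \right)} \right)} = \left(979996 + \left(821 - 123\right)\right) + \frac{1}{3288} = \left(979996 + 698\right) + \frac{1}{3288} = 980694 + \frac{1}{3288} = \frac{3224521873}{3288}$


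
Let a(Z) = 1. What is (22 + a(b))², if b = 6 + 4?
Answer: 529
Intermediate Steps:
b = 10
(22 + a(b))² = (22 + 1)² = 23² = 529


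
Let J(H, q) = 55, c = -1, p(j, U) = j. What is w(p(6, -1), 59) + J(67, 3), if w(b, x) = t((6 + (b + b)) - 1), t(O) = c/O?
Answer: 934/17 ≈ 54.941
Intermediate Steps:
t(O) = -1/O
w(b, x) = -1/(5 + 2*b) (w(b, x) = -1/((6 + (b + b)) - 1) = -1/((6 + 2*b) - 1) = -1/(5 + 2*b))
w(p(6, -1), 59) + J(67, 3) = -1/(5 + 2*6) + 55 = -1/(5 + 12) + 55 = -1/17 + 55 = 934/17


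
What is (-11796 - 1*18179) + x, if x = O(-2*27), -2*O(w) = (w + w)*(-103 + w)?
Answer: -38453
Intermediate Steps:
O(w) = -w*(-103 + w) (O(w) = -(w + w)*(-103 + w)/2 = -2*w*(-103 + w)/2 = -w*(-103 + w))
x = -8478 (x = (-2*27)*(103 - (-2)*27) = -54*(103 - 1*(-54)) = -54*(103 + 54) = -54*157 = -8478)
(-11796 - 1*18179) + x = (-11796 - 1*18179) - 8478 = (-11796 - 18179) - 8478 = -29975 - 8478 = -38453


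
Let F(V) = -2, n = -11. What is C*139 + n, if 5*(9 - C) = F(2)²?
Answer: 5644/5 ≈ 1128.8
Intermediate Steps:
C = 41/5 (C = 9 - ⅕*(-2)² = 9 - ⅕*4 = 9 - ⅘ = 41/5 ≈ 8.2000)
C*139 + n = (41/5)*139 - 11 = 5699/5 - 11 = 5644/5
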